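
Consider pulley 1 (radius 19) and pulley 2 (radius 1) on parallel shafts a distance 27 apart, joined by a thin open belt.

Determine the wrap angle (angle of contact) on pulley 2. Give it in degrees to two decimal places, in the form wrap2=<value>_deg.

open belt: β = asin((r2−r1)/C) = asin(-18/27) = -41.8103°
wrap1 = π − 2β = 263.6206°
wrap2 = π + 2β = 96.3794°

wrap2=96.38_deg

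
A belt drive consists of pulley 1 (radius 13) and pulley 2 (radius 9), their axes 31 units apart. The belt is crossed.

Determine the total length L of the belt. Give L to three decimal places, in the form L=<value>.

crossed belt: β = asin((r1+r2)/C) = asin(22/31) = 45.2087°
wrap1 = wrap2 = π + 2β = 270.4174°
tangent length = C·cosβ = 21.8403
L = (r1+r2)·wrap + 2·C·cosβ = 22·4.7197 + 2·21.8403 = 147.5135

L=147.513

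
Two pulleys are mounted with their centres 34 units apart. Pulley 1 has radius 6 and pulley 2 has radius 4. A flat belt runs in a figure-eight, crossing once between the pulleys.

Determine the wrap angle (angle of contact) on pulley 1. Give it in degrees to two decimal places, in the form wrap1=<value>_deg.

crossed belt: β = asin((r1+r2)/C) = asin(10/34) = 17.1046°
wrap1 = wrap2 = π + 2β = 214.2093°

wrap1=214.21_deg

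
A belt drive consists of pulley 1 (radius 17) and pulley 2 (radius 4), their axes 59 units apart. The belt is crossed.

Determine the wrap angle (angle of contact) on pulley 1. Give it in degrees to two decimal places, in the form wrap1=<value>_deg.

crossed belt: β = asin((r1+r2)/C) = asin(21/59) = 20.8506°
wrap1 = wrap2 = π + 2β = 221.7012°

wrap1=221.70_deg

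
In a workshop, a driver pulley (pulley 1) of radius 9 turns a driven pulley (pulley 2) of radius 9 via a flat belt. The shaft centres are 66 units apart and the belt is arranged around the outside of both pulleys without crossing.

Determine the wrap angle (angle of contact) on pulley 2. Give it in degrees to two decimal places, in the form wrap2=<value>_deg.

wrap2=180.00_deg

open belt: β = asin((r2−r1)/C) = asin(0/66) = 0.0000°
wrap1 = π − 2β = 180.0000°
wrap2 = π + 2β = 180.0000°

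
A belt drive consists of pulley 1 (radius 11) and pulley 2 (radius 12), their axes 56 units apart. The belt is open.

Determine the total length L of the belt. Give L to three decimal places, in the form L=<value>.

open belt: β = asin((r2−r1)/C) = asin(1/56) = 1.0232°
wrap1 = π − 2β = 177.9536°
wrap2 = π + 2β = 182.0464°
tangent length = C·cosβ = 55.9911
L = r1·wrap1 + r2·wrap2 + 2·C·cosβ = 11·3.1059 + 12·3.1773 + 2·55.9911 = 184.2745

L=184.274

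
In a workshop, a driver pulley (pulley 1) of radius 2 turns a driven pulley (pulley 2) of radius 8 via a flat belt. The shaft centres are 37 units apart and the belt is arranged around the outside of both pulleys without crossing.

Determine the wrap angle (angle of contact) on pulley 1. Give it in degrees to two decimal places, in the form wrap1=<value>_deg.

open belt: β = asin((r2−r1)/C) = asin(6/37) = 9.3324°
wrap1 = π − 2β = 161.3352°
wrap2 = π + 2β = 198.6648°

wrap1=161.34_deg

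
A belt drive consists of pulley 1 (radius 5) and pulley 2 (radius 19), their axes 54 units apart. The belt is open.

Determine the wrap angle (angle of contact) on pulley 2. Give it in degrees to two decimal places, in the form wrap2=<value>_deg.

wrap2=210.05_deg

open belt: β = asin((r2−r1)/C) = asin(14/54) = 15.0261°
wrap1 = π − 2β = 149.9478°
wrap2 = π + 2β = 210.0522°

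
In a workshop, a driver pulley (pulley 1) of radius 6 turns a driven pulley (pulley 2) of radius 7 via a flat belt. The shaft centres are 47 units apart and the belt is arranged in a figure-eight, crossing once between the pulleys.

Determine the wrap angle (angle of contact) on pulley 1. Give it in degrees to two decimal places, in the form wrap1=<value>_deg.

wrap1=212.11_deg

crossed belt: β = asin((r1+r2)/C) = asin(13/47) = 16.0571°
wrap1 = wrap2 = π + 2β = 212.1143°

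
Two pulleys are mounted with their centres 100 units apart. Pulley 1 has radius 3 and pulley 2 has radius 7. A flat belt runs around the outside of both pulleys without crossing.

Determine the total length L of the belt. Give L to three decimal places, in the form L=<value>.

L=231.576

open belt: β = asin((r2−r1)/C) = asin(4/100) = 2.2924°
wrap1 = π − 2β = 175.4151°
wrap2 = π + 2β = 184.5849°
tangent length = C·cosβ = 99.9200
L = r1·wrap1 + r2·wrap2 + 2·C·cosβ = 3·3.0616 + 7·3.2216 + 2·99.9200 = 231.5759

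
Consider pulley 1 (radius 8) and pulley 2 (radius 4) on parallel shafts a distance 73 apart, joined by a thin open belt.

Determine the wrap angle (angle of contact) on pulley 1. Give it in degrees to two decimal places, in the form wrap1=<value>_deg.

wrap1=186.28_deg

open belt: β = asin((r2−r1)/C) = asin(-4/73) = -3.1411°
wrap1 = π − 2β = 186.2821°
wrap2 = π + 2β = 173.7179°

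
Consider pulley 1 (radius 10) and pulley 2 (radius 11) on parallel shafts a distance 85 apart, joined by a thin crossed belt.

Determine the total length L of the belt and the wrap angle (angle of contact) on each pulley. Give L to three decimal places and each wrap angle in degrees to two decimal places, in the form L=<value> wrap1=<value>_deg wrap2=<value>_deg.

L=241.189 wrap1=208.61_deg wrap2=208.61_deg

crossed belt: β = asin((r1+r2)/C) = asin(21/85) = 14.3035°
wrap1 = wrap2 = π + 2β = 208.6071°
tangent length = C·cosβ = 82.3650
L = (r1+r2)·wrap + 2·C·cosβ = 21·3.6409 + 2·82.3650 = 241.1886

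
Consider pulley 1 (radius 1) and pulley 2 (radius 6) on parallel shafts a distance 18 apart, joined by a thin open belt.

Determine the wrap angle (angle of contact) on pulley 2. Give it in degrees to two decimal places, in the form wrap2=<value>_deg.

open belt: β = asin((r2−r1)/C) = asin(5/18) = 16.1276°
wrap1 = π − 2β = 147.7448°
wrap2 = π + 2β = 212.2552°

wrap2=212.26_deg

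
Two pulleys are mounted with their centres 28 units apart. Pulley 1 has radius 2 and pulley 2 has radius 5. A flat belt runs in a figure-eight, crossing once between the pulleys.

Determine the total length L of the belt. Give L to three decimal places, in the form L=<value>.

L=79.750

crossed belt: β = asin((r1+r2)/C) = asin(7/28) = 14.4775°
wrap1 = wrap2 = π + 2β = 208.9550°
tangent length = C·cosβ = 27.1109
L = (r1+r2)·wrap + 2·C·cosβ = 7·3.6470 + 2·27.1109 = 79.7504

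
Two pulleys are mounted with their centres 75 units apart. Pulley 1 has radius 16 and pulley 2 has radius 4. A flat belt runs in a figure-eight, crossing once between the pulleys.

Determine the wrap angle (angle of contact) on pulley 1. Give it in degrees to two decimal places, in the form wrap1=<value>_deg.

crossed belt: β = asin((r1+r2)/C) = asin(20/75) = 15.4660°
wrap1 = wrap2 = π + 2β = 210.9320°

wrap1=210.93_deg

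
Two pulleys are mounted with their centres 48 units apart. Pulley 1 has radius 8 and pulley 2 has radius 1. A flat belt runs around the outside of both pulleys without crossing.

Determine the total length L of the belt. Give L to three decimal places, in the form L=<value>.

L=125.297

open belt: β = asin((r2−r1)/C) = asin(-7/48) = -8.3855°
wrap1 = π − 2β = 196.7711°
wrap2 = π + 2β = 163.2289°
tangent length = C·cosβ = 47.4868
L = r1·wrap1 + r2·wrap2 + 2·C·cosβ = 8·3.4343 + 1·2.8489 + 2·47.4868 = 125.2970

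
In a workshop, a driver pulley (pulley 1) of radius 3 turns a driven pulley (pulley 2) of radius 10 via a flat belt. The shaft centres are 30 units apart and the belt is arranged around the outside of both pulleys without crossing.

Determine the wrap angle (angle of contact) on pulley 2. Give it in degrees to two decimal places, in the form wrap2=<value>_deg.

open belt: β = asin((r2−r1)/C) = asin(7/30) = 13.4934°
wrap1 = π − 2β = 153.0132°
wrap2 = π + 2β = 206.9868°

wrap2=206.99_deg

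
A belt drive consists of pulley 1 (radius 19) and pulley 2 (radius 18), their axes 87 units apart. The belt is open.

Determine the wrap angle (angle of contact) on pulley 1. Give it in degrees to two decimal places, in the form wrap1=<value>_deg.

open belt: β = asin((r2−r1)/C) = asin(-1/87) = -0.6586°
wrap1 = π − 2β = 181.3172°
wrap2 = π + 2β = 178.6828°

wrap1=181.32_deg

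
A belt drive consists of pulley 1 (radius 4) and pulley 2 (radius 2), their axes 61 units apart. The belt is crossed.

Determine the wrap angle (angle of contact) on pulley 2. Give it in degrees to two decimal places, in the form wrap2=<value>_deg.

crossed belt: β = asin((r1+r2)/C) = asin(6/61) = 5.6448°
wrap1 = wrap2 = π + 2β = 191.2896°

wrap2=191.29_deg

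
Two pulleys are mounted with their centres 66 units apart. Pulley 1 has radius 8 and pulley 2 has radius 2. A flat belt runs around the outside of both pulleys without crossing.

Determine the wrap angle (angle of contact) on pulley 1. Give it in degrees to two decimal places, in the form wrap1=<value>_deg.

wrap1=190.43_deg

open belt: β = asin((r2−r1)/C) = asin(-6/66) = -5.2159°
wrap1 = π − 2β = 190.4318°
wrap2 = π + 2β = 169.5682°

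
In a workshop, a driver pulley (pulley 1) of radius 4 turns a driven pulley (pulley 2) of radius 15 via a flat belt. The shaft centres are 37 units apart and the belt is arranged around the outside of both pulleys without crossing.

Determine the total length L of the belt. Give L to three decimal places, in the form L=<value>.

L=136.985

open belt: β = asin((r2−r1)/C) = asin(11/37) = 17.2953°
wrap1 = π − 2β = 145.4093°
wrap2 = π + 2β = 214.5907°
tangent length = C·cosβ = 35.3270
L = r1·wrap1 + r2·wrap2 + 2·C·cosβ = 4·2.5379 + 15·3.7453 + 2·35.3270 = 136.9853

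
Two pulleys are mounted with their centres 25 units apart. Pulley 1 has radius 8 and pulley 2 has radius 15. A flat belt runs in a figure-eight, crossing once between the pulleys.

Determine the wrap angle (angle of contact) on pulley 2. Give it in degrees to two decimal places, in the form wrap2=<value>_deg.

crossed belt: β = asin((r1+r2)/C) = asin(23/25) = 66.9261°
wrap1 = wrap2 = π + 2β = 313.8522°

wrap2=313.85_deg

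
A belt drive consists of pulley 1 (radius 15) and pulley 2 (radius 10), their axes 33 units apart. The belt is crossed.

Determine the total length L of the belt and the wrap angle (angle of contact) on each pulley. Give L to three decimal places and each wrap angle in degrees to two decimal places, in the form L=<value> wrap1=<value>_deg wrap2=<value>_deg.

crossed belt: β = asin((r1+r2)/C) = asin(25/33) = 49.2509°
wrap1 = wrap2 = π + 2β = 278.5019°
tangent length = C·cosβ = 21.5407
L = (r1+r2)·wrap + 2·C·cosβ = 25·4.8608 + 2·21.5407 = 164.6007

L=164.601 wrap1=278.50_deg wrap2=278.50_deg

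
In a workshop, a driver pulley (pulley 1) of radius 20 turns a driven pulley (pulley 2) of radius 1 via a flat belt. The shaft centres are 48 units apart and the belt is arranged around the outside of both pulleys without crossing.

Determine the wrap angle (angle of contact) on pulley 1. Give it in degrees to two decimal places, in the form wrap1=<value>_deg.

wrap1=226.64_deg

open belt: β = asin((r2−r1)/C) = asin(-19/48) = -23.3180°
wrap1 = π − 2β = 226.6359°
wrap2 = π + 2β = 133.3641°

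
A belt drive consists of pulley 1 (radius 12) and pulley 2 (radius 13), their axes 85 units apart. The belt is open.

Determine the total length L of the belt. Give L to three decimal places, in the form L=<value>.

L=248.552

open belt: β = asin((r2−r1)/C) = asin(1/85) = 0.6741°
wrap1 = π − 2β = 178.6518°
wrap2 = π + 2β = 181.3482°
tangent length = C·cosβ = 84.9941
L = r1·wrap1 + r2·wrap2 + 2·C·cosβ = 12·3.1181 + 13·3.1651 + 2·84.9941 = 248.5516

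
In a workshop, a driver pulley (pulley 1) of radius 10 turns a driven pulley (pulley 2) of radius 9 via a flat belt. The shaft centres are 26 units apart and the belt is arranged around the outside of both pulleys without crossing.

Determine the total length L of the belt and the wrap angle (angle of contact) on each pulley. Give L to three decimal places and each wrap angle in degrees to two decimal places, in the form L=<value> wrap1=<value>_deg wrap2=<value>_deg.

L=111.729 wrap1=184.41_deg wrap2=175.59_deg

open belt: β = asin((r2−r1)/C) = asin(-1/26) = -2.2042°
wrap1 = π − 2β = 184.4085°
wrap2 = π + 2β = 175.5915°
tangent length = C·cosβ = 25.9808
L = r1·wrap1 + r2·wrap2 + 2·C·cosβ = 10·3.2185 + 9·3.0647 + 2·25.9808 = 111.7287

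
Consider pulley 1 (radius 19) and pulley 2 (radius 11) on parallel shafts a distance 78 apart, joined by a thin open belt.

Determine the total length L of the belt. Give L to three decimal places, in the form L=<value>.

open belt: β = asin((r2−r1)/C) = asin(-8/78) = -5.8868°
wrap1 = π − 2β = 191.7737°
wrap2 = π + 2β = 168.2263°
tangent length = C·cosβ = 77.5887
L = r1·wrap1 + r2·wrap2 + 2·C·cosβ = 19·3.3471 + 11·2.9361 + 2·77.5887 = 251.0690

L=251.069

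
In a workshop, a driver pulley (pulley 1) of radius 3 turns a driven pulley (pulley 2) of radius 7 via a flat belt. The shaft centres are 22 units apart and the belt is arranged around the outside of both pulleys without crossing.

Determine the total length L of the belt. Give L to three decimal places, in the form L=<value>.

L=76.145

open belt: β = asin((r2−r1)/C) = asin(4/22) = 10.4757°
wrap1 = π − 2β = 159.0486°
wrap2 = π + 2β = 200.9514°
tangent length = C·cosβ = 21.6333
L = r1·wrap1 + r2·wrap2 + 2·C·cosβ = 3·2.7759 + 7·3.5073 + 2·21.6333 = 76.1452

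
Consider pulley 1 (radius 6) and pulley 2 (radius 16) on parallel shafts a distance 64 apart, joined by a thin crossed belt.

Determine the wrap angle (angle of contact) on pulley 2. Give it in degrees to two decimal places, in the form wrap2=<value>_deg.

crossed belt: β = asin((r1+r2)/C) = asin(22/64) = 20.1055°
wrap1 = wrap2 = π + 2β = 220.2110°

wrap2=220.21_deg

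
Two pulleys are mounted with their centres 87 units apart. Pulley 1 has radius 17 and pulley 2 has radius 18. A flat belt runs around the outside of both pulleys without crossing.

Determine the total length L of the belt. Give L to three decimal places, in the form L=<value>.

open belt: β = asin((r2−r1)/C) = asin(1/87) = 0.6586°
wrap1 = π − 2β = 178.6828°
wrap2 = π + 2β = 181.3172°
tangent length = C·cosβ = 86.9943
L = r1·wrap1 + r2·wrap2 + 2·C·cosβ = 17·3.1186 + 18·3.1646 + 2·86.9943 = 283.9672

L=283.967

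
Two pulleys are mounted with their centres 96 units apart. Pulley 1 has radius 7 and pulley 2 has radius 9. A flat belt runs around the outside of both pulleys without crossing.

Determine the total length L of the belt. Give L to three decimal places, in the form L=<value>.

L=242.307

open belt: β = asin((r2−r1)/C) = asin(2/96) = 1.1937°
wrap1 = π − 2β = 177.6125°
wrap2 = π + 2β = 182.3875°
tangent length = C·cosβ = 95.9792
L = r1·wrap1 + r2·wrap2 + 2·C·cosβ = 7·3.0999 + 9·3.1833 + 2·95.9792 = 242.3072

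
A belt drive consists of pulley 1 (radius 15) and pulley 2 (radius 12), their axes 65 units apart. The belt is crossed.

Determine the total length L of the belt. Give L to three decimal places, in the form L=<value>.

L=226.209

crossed belt: β = asin((r1+r2)/C) = asin(27/65) = 24.5435°
wrap1 = wrap2 = π + 2β = 229.0871°
tangent length = C·cosβ = 59.1270
L = (r1+r2)·wrap + 2·C·cosβ = 27·3.9983 + 2·59.1270 = 226.2087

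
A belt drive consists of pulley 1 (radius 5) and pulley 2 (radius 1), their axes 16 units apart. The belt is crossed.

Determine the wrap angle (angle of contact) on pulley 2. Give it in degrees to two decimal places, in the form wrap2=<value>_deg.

crossed belt: β = asin((r1+r2)/C) = asin(6/16) = 22.0243°
wrap1 = wrap2 = π + 2β = 224.0486°

wrap2=224.05_deg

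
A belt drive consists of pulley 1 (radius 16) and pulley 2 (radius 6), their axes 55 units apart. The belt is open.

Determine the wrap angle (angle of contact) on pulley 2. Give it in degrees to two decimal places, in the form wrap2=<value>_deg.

wrap2=159.05_deg

open belt: β = asin((r2−r1)/C) = asin(-10/55) = -10.4757°
wrap1 = π − 2β = 200.9514°
wrap2 = π + 2β = 159.0486°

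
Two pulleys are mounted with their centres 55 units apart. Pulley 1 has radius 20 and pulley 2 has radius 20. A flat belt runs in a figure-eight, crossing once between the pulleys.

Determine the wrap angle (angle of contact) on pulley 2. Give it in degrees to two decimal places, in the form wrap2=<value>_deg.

wrap2=273.32_deg

crossed belt: β = asin((r1+r2)/C) = asin(40/55) = 46.6582°
wrap1 = wrap2 = π + 2β = 273.3165°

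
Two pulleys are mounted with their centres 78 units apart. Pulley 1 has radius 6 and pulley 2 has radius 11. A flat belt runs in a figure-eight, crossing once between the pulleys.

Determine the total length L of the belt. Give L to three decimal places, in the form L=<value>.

crossed belt: β = asin((r1+r2)/C) = asin(17/78) = 12.5886°
wrap1 = wrap2 = π + 2β = 205.1772°
tangent length = C·cosβ = 76.1249
L = (r1+r2)·wrap + 2·C·cosβ = 17·3.5810 + 2·76.1249 = 213.1271

L=213.127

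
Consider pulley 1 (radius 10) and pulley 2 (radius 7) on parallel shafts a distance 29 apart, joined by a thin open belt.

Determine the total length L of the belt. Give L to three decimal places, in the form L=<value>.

open belt: β = asin((r2−r1)/C) = asin(-3/29) = -5.9378°
wrap1 = π − 2β = 191.8755°
wrap2 = π + 2β = 168.1245°
tangent length = C·cosβ = 28.8444
L = r1·wrap1 + r2·wrap2 + 2·C·cosβ = 10·3.3489 + 7·2.9343 + 2·28.8444 = 111.7177

L=111.718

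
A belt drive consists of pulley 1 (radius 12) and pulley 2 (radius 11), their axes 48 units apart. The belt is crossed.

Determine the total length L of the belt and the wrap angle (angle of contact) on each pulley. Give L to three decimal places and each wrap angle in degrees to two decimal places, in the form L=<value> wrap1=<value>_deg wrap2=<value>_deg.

L=179.505 wrap1=237.26_deg wrap2=237.26_deg

crossed belt: β = asin((r1+r2)/C) = asin(23/48) = 28.6310°
wrap1 = wrap2 = π + 2β = 237.2620°
tangent length = C·cosβ = 42.1307
L = (r1+r2)·wrap + 2·C·cosβ = 23·4.1410 + 2·42.1307 = 179.5046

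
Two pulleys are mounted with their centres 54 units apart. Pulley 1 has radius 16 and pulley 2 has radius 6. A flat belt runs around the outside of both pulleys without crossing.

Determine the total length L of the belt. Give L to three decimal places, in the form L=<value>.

L=178.972

open belt: β = asin((r2−r1)/C) = asin(-10/54) = -10.6719°
wrap1 = π − 2β = 201.3439°
wrap2 = π + 2β = 158.6561°
tangent length = C·cosβ = 53.0660
L = r1·wrap1 + r2·wrap2 + 2·C·cosβ = 16·3.5141 + 6·2.7691 + 2·53.0660 = 178.9722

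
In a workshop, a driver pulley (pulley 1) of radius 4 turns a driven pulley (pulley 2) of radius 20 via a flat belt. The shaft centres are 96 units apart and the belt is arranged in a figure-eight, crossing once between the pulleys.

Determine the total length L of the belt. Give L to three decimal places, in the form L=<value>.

L=273.430

crossed belt: β = asin((r1+r2)/C) = asin(24/96) = 14.4775°
wrap1 = wrap2 = π + 2β = 208.9550°
tangent length = C·cosβ = 92.9516
L = (r1+r2)·wrap + 2·C·cosβ = 24·3.6470 + 2·92.9516 = 273.4301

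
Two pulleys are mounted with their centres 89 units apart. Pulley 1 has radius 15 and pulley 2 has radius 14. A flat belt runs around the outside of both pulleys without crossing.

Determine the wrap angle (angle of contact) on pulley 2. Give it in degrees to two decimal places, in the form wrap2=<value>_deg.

open belt: β = asin((r2−r1)/C) = asin(-1/89) = -0.6438°
wrap1 = π − 2β = 181.2876°
wrap2 = π + 2β = 178.7124°

wrap2=178.71_deg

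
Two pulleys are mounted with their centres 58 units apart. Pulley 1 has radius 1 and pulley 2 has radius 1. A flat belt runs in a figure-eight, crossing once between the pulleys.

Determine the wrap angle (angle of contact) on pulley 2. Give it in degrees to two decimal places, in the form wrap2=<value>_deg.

wrap2=183.95_deg

crossed belt: β = asin((r1+r2)/C) = asin(2/58) = 1.9761°
wrap1 = wrap2 = π + 2β = 183.9522°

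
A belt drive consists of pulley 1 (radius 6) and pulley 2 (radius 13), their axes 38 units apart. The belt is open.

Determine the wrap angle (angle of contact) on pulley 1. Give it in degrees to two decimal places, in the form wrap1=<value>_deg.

open belt: β = asin((r2−r1)/C) = asin(7/38) = 10.6151°
wrap1 = π − 2β = 158.7698°
wrap2 = π + 2β = 201.2302°

wrap1=158.77_deg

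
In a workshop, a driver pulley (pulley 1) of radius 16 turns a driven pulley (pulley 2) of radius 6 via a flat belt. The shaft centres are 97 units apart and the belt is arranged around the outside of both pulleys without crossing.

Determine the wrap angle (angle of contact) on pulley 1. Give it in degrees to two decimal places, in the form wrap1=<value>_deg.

wrap1=191.83_deg

open belt: β = asin((r2−r1)/C) = asin(-10/97) = -5.9173°
wrap1 = π − 2β = 191.8346°
wrap2 = π + 2β = 168.1654°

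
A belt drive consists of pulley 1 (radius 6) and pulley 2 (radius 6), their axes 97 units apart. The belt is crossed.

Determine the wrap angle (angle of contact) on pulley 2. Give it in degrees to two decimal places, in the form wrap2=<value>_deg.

wrap2=194.21_deg

crossed belt: β = asin((r1+r2)/C) = asin(12/97) = 7.1063°
wrap1 = wrap2 = π + 2β = 194.2127°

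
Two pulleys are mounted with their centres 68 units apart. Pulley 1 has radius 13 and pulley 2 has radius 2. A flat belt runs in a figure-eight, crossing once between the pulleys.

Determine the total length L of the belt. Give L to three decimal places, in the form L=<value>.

crossed belt: β = asin((r1+r2)/C) = asin(15/68) = 12.7436°
wrap1 = wrap2 = π + 2β = 205.4872°
tangent length = C·cosβ = 66.3250
L = (r1+r2)·wrap + 2·C·cosβ = 15·3.5864 + 2·66.3250 = 186.4463

L=186.446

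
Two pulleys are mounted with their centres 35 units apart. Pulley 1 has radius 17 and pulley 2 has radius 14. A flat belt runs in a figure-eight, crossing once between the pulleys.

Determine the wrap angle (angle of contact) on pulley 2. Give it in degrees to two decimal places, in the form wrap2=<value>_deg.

wrap2=304.68_deg

crossed belt: β = asin((r1+r2)/C) = asin(31/35) = 62.3396°
wrap1 = wrap2 = π + 2β = 304.6791°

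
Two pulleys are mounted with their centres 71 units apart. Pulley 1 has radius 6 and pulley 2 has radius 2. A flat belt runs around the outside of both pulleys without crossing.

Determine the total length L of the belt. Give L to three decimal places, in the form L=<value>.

L=167.358

open belt: β = asin((r2−r1)/C) = asin(-4/71) = -3.2296°
wrap1 = π − 2β = 186.4593°
wrap2 = π + 2β = 173.5407°
tangent length = C·cosβ = 70.8872
L = r1·wrap1 + r2·wrap2 + 2·C·cosβ = 6·3.2543 + 2·3.0289 + 2·70.8872 = 167.3582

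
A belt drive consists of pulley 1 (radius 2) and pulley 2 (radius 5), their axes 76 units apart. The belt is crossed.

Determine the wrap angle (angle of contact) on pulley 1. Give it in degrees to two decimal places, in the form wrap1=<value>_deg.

crossed belt: β = asin((r1+r2)/C) = asin(7/76) = 5.2847°
wrap1 = wrap2 = π + 2β = 190.5695°

wrap1=190.57_deg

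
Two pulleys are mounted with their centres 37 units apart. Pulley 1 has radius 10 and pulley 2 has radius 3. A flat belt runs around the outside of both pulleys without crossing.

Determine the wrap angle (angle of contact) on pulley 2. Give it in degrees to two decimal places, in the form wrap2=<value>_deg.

open belt: β = asin((r2−r1)/C) = asin(-7/37) = -10.9055°
wrap1 = π − 2β = 201.8109°
wrap2 = π + 2β = 158.1891°

wrap2=158.19_deg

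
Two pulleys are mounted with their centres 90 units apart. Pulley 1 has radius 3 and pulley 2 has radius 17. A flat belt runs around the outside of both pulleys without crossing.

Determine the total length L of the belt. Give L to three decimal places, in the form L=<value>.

L=245.014

open belt: β = asin((r2−r1)/C) = asin(14/90) = 8.9490°
wrap1 = π − 2β = 162.1020°
wrap2 = π + 2β = 197.8980°
tangent length = C·cosβ = 88.9044
L = r1·wrap1 + r2·wrap2 + 2·C·cosβ = 3·2.8292 + 17·3.4540 + 2·88.9044 = 245.0141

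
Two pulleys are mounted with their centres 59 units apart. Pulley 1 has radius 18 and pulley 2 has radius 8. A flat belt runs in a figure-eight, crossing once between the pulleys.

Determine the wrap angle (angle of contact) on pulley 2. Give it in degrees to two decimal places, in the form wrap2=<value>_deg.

wrap2=232.29_deg

crossed belt: β = asin((r1+r2)/C) = asin(26/59) = 26.1471°
wrap1 = wrap2 = π + 2β = 232.2943°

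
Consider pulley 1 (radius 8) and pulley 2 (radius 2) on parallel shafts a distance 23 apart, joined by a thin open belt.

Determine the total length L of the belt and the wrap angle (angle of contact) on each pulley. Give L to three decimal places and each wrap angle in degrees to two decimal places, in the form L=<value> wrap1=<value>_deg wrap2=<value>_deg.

L=78.990 wrap1=210.24_deg wrap2=149.76_deg

open belt: β = asin((r2−r1)/C) = asin(-6/23) = -15.1217°
wrap1 = π − 2β = 210.2433°
wrap2 = π + 2β = 149.7567°
tangent length = C·cosβ = 22.2036
L = r1·wrap1 + r2·wrap2 + 2·C·cosβ = 8·3.6694 + 2·2.6137 + 2·22.2036 = 78.9902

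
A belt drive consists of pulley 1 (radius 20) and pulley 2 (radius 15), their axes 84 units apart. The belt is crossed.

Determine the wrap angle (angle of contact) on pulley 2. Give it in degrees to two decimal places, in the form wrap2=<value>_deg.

wrap2=229.25_deg

crossed belt: β = asin((r1+r2)/C) = asin(35/84) = 24.6243°
wrap1 = wrap2 = π + 2β = 229.2486°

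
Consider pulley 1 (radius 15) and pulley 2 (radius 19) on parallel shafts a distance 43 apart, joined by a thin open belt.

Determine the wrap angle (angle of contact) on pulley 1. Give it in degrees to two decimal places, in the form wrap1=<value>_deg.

open belt: β = asin((r2−r1)/C) = asin(4/43) = 5.3376°
wrap1 = π − 2β = 169.3249°
wrap2 = π + 2β = 190.6751°

wrap1=169.32_deg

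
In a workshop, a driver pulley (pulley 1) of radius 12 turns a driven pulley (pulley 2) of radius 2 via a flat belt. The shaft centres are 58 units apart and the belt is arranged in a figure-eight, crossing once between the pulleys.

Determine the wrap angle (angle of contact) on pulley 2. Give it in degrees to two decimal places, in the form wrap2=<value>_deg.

crossed belt: β = asin((r1+r2)/C) = asin(14/58) = 13.9680°
wrap1 = wrap2 = π + 2β = 207.9359°

wrap2=207.94_deg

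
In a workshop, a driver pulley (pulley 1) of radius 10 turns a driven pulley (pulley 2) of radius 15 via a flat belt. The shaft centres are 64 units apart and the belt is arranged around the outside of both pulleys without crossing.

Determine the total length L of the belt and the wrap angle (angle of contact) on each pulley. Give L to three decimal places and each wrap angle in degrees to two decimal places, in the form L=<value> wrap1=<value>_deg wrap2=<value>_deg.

open belt: β = asin((r2−r1)/C) = asin(5/64) = 4.4808°
wrap1 = π − 2β = 171.0384°
wrap2 = π + 2β = 188.9616°
tangent length = C·cosβ = 63.8044
L = r1·wrap1 + r2·wrap2 + 2·C·cosβ = 10·2.9852 + 15·3.2980 + 2·63.8044 = 206.9306

L=206.931 wrap1=171.04_deg wrap2=188.96_deg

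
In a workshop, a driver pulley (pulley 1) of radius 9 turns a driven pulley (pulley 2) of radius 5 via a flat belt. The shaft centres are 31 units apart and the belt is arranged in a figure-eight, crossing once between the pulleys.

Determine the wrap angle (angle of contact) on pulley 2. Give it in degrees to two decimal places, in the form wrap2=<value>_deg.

crossed belt: β = asin((r1+r2)/C) = asin(14/31) = 26.8472°
wrap1 = wrap2 = π + 2β = 233.6944°

wrap2=233.69_deg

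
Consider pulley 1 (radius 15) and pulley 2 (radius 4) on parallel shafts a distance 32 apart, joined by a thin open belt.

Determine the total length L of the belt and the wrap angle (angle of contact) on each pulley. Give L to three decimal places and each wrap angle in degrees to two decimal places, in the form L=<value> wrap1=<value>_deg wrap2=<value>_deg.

L=127.510 wrap1=220.21_deg wrap2=139.79_deg

open belt: β = asin((r2−r1)/C) = asin(-11/32) = -20.1055°
wrap1 = π − 2β = 220.2110°
wrap2 = π + 2β = 139.7890°
tangent length = C·cosβ = 30.0500
L = r1·wrap1 + r2·wrap2 + 2·C·cosβ = 15·3.8434 + 4·2.4398 + 2·30.0500 = 127.5101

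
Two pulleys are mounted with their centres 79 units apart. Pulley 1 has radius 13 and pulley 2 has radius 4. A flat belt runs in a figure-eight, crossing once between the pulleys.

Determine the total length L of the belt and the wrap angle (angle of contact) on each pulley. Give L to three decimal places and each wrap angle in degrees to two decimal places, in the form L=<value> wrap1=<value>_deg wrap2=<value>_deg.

crossed belt: β = asin((r1+r2)/C) = asin(17/79) = 12.4267°
wrap1 = wrap2 = π + 2β = 204.8533°
tangent length = C·cosβ = 77.1492
L = (r1+r2)·wrap + 2·C·cosβ = 17·3.5754 + 2·77.1492 = 215.0796

L=215.080 wrap1=204.85_deg wrap2=204.85_deg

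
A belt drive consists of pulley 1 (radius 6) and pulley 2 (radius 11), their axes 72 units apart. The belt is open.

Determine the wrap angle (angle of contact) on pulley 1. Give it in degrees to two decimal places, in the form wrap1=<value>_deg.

wrap1=172.04_deg

open belt: β = asin((r2−r1)/C) = asin(5/72) = 3.9821°
wrap1 = π − 2β = 172.0358°
wrap2 = π + 2β = 187.9642°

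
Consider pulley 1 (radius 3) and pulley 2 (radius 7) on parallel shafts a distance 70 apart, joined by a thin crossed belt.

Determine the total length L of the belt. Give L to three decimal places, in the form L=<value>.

crossed belt: β = asin((r1+r2)/C) = asin(10/70) = 8.2132°
wrap1 = wrap2 = π + 2β = 196.4264°
tangent length = C·cosβ = 69.2820
L = (r1+r2)·wrap + 2·C·cosβ = 10·3.4283 + 2·69.2820 = 172.8469

L=172.847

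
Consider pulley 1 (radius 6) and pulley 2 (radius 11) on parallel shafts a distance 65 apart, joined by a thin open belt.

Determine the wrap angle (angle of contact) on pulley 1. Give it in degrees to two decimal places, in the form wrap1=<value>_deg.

wrap1=171.18_deg

open belt: β = asin((r2−r1)/C) = asin(5/65) = 4.4117°
wrap1 = π − 2β = 171.1765°
wrap2 = π + 2β = 188.8235°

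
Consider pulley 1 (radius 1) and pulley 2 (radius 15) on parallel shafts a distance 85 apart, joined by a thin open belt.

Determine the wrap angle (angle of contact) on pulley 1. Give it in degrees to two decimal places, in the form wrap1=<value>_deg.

wrap1=161.04_deg

open belt: β = asin((r2−r1)/C) = asin(14/85) = 9.4801°
wrap1 = π − 2β = 161.0397°
wrap2 = π + 2β = 198.9603°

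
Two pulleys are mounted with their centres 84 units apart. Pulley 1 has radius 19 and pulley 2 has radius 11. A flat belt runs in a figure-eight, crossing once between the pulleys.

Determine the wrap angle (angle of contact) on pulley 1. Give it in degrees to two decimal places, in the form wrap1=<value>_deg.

wrap1=221.85_deg

crossed belt: β = asin((r1+r2)/C) = asin(30/84) = 20.9248°
wrap1 = wrap2 = π + 2β = 221.8497°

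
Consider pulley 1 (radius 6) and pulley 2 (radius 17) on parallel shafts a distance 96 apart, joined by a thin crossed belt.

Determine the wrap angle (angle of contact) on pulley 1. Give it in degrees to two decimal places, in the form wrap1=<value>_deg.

crossed belt: β = asin((r1+r2)/C) = asin(23/96) = 13.8619°
wrap1 = wrap2 = π + 2β = 207.7239°

wrap1=207.72_deg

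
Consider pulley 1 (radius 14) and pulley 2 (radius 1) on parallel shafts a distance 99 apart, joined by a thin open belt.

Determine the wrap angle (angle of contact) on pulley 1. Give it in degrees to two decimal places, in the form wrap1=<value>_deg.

wrap1=195.09_deg

open belt: β = asin((r2−r1)/C) = asin(-13/99) = -7.5455°
wrap1 = π − 2β = 195.0910°
wrap2 = π + 2β = 164.9090°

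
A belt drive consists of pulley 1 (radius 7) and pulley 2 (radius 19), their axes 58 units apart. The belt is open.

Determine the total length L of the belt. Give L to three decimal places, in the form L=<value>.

open belt: β = asin((r2−r1)/C) = asin(12/58) = 11.9405°
wrap1 = π − 2β = 156.1189°
wrap2 = π + 2β = 203.8811°
tangent length = C·cosβ = 56.7450
L = r1·wrap1 + r2·wrap2 + 2·C·cosβ = 7·2.7248 + 19·3.5584 + 2·56.7450 = 200.1731

L=200.173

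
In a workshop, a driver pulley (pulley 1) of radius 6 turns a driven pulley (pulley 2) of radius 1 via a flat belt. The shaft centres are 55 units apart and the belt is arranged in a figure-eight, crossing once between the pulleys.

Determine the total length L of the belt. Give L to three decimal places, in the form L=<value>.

L=132.883

crossed belt: β = asin((r1+r2)/C) = asin(7/55) = 7.3120°
wrap1 = wrap2 = π + 2β = 194.6240°
tangent length = C·cosβ = 54.5527
L = (r1+r2)·wrap + 2·C·cosβ = 7·3.3968 + 2·54.5527 = 132.8833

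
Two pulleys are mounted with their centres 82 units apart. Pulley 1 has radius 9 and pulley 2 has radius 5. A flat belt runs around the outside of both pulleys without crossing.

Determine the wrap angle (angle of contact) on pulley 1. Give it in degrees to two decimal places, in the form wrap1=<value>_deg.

open belt: β = asin((r2−r1)/C) = asin(-4/82) = -2.7960°
wrap1 = π − 2β = 185.5921°
wrap2 = π + 2β = 174.4079°

wrap1=185.59_deg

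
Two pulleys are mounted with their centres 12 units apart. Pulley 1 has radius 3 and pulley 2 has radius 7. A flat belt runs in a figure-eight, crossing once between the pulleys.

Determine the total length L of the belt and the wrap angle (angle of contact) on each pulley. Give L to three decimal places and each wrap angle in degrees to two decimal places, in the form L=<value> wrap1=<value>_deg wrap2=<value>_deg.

L=64.385 wrap1=292.89_deg wrap2=292.89_deg

crossed belt: β = asin((r1+r2)/C) = asin(10/12) = 56.4427°
wrap1 = wrap2 = π + 2β = 292.8854°
tangent length = C·cosβ = 6.6332
L = (r1+r2)·wrap + 2·C·cosβ = 10·5.1118 + 2·6.6332 = 64.3846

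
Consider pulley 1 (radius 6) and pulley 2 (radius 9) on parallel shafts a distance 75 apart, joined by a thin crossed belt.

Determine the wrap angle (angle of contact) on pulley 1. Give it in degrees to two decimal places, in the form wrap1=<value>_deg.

wrap1=203.07_deg

crossed belt: β = asin((r1+r2)/C) = asin(15/75) = 11.5370°
wrap1 = wrap2 = π + 2β = 203.0739°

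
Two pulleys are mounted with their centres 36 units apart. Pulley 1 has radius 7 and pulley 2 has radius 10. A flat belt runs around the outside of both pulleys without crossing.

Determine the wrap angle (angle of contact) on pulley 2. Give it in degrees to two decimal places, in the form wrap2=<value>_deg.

wrap2=189.56_deg

open belt: β = asin((r2−r1)/C) = asin(3/36) = 4.7802°
wrap1 = π − 2β = 170.4396°
wrap2 = π + 2β = 189.5604°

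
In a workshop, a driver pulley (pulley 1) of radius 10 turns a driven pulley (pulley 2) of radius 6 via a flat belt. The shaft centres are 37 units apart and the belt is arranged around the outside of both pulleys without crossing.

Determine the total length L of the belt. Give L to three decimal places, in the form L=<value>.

open belt: β = asin((r2−r1)/C) = asin(-4/37) = -6.2063°
wrap1 = π − 2β = 192.4125°
wrap2 = π + 2β = 167.5875°
tangent length = C·cosβ = 36.7831
L = r1·wrap1 + r2·wrap2 + 2·C·cosβ = 10·3.3582 + 6·2.9250 + 2·36.7831 = 124.6983

L=124.698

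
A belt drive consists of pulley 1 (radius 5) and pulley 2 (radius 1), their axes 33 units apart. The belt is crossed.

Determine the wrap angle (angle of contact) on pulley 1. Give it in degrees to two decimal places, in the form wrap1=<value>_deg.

wrap1=200.95_deg

crossed belt: β = asin((r1+r2)/C) = asin(6/33) = 10.4757°
wrap1 = wrap2 = π + 2β = 200.9514°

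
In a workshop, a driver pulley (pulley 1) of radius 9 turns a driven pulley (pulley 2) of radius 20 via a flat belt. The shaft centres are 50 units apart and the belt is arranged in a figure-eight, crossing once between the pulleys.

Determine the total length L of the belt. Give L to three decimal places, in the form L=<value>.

L=208.454

crossed belt: β = asin((r1+r2)/C) = asin(29/50) = 35.4505°
wrap1 = wrap2 = π + 2β = 250.9011°
tangent length = C·cosβ = 40.7308
L = (r1+r2)·wrap + 2·C·cosβ = 29·4.3791 + 2·40.7308 = 208.4541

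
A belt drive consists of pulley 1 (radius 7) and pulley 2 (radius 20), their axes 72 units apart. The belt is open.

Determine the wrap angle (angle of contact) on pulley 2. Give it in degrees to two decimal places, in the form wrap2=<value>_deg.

open belt: β = asin((r2−r1)/C) = asin(13/72) = 10.4021°
wrap1 = π − 2β = 159.1958°
wrap2 = π + 2β = 200.8042°

wrap2=200.80_deg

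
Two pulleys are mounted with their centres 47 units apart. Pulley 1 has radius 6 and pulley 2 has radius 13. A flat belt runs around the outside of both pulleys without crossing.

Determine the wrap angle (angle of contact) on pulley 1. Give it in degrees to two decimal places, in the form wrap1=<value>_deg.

wrap1=162.87_deg

open belt: β = asin((r2−r1)/C) = asin(7/47) = 8.5653°
wrap1 = π − 2β = 162.8694°
wrap2 = π + 2β = 197.1306°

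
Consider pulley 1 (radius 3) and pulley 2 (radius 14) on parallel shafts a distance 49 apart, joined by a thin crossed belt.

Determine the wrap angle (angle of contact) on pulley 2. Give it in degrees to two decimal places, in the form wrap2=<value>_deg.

crossed belt: β = asin((r1+r2)/C) = asin(17/49) = 20.3002°
wrap1 = wrap2 = π + 2β = 220.6004°

wrap2=220.60_deg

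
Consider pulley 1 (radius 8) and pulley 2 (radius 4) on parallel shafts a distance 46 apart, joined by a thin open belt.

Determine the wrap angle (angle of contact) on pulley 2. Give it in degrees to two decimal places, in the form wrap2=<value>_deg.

open belt: β = asin((r2−r1)/C) = asin(-4/46) = -4.9885°
wrap1 = π − 2β = 189.9771°
wrap2 = π + 2β = 170.0229°

wrap2=170.02_deg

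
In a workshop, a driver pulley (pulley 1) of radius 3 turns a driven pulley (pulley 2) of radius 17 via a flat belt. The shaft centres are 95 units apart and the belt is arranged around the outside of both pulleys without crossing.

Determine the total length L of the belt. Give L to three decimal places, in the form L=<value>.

L=254.899

open belt: β = asin((r2−r1)/C) = asin(14/95) = 8.4745°
wrap1 = π − 2β = 163.0511°
wrap2 = π + 2β = 196.9489°
tangent length = C·cosβ = 93.9628
L = r1·wrap1 + r2·wrap2 + 2·C·cosβ = 3·2.8458 + 17·3.4374 + 2·93.9628 = 254.8988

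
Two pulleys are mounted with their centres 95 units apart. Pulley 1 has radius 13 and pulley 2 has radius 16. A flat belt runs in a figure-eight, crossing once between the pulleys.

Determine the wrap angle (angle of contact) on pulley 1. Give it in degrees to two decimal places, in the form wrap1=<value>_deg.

wrap1=215.55_deg

crossed belt: β = asin((r1+r2)/C) = asin(29/95) = 17.7740°
wrap1 = wrap2 = π + 2β = 215.5480°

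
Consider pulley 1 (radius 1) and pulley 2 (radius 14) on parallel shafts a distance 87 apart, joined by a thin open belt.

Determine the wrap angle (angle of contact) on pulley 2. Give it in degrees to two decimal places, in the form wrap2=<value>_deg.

wrap2=197.19_deg

open belt: β = asin((r2−r1)/C) = asin(13/87) = 8.5936°
wrap1 = π − 2β = 162.8128°
wrap2 = π + 2β = 197.1872°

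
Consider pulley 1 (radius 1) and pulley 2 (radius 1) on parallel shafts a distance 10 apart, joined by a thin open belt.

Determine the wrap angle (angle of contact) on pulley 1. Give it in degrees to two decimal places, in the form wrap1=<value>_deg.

open belt: β = asin((r2−r1)/C) = asin(0/10) = 0.0000°
wrap1 = π − 2β = 180.0000°
wrap2 = π + 2β = 180.0000°

wrap1=180.00_deg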